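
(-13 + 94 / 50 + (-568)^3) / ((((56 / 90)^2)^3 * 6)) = -253611455057645625 / 481890304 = -526284619.04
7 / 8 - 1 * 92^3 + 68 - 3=-6228977 / 8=-778622.12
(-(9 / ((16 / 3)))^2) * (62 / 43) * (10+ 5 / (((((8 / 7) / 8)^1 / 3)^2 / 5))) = -249379965 / 5504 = -45308.86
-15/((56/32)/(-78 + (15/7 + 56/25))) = 154596/245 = 631.00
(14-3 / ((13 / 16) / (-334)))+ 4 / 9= 145978 / 117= 1247.68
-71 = -71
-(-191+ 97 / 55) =189.24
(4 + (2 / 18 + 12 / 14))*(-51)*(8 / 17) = -2504 / 21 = -119.24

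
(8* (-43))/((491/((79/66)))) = -0.84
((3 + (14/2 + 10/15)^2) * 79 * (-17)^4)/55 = 3668576404/495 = 7411265.46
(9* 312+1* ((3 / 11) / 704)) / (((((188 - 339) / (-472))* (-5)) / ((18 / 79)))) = -2309335461 / 5773636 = -399.98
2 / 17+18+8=444 / 17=26.12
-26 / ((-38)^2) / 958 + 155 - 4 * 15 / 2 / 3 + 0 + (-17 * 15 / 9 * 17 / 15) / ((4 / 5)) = 163192277 / 1556271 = 104.86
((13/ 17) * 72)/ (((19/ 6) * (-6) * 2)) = -1.45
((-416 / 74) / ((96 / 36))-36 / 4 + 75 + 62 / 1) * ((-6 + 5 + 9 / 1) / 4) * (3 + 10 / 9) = 9316 / 9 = 1035.11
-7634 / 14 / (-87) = 3817 / 609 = 6.27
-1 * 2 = -2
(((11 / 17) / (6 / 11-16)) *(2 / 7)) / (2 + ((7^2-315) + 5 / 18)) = 2178 / 48015905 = 0.00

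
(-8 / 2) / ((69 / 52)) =-208 / 69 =-3.01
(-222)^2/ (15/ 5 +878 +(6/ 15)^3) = 684500/ 12237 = 55.94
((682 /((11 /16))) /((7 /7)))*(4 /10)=1984 /5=396.80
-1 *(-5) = 5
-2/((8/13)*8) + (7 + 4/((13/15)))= 4663/416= 11.21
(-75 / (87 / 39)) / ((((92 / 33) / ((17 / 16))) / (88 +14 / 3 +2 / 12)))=-101555025 / 85376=-1189.50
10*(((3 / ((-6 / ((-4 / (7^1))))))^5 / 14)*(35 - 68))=-5280 / 117649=-0.04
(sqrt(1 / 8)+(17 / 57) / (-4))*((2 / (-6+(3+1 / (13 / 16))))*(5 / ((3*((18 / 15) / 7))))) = 38675 / 47196 - 2275*sqrt(2) / 828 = -3.07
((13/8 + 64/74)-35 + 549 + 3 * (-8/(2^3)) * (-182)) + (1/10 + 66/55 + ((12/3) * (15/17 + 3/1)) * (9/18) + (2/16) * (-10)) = 26928863/25160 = 1070.30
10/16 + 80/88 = 135/88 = 1.53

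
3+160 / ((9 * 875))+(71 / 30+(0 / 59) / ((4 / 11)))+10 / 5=23269 / 3150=7.39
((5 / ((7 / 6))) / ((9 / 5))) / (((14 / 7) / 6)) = 50 / 7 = 7.14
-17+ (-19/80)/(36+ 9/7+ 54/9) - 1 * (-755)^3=10432141117787/24240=430368857.99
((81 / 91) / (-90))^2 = 81 / 828100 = 0.00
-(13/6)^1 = -13/6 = -2.17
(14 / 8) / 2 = 7 / 8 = 0.88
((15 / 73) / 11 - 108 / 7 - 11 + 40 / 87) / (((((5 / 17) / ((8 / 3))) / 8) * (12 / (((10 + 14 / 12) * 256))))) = -5920466161664 / 13203729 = -448393.49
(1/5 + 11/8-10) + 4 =-177/40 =-4.42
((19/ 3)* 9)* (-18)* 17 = -17442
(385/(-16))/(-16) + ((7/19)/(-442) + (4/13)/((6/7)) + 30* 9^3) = 70533080629/3224832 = 21871.86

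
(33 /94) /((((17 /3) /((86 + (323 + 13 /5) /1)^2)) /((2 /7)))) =59900148 /19975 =2998.76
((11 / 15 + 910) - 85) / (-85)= -12386 / 1275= -9.71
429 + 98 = 527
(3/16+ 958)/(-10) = -15331/160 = -95.82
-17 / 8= -2.12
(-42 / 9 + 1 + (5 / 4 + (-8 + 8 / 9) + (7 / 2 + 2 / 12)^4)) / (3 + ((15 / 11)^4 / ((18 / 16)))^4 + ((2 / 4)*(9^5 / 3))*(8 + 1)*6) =2549153163641392775797 / 7913314071487662903876816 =0.00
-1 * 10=-10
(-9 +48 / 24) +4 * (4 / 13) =-75 / 13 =-5.77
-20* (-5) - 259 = -159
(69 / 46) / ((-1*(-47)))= 3 / 94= 0.03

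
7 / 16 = 0.44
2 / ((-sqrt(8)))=-0.71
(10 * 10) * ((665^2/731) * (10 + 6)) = 707560000/731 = 967934.34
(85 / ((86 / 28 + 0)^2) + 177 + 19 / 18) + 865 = 35014855 / 33282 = 1052.07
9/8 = 1.12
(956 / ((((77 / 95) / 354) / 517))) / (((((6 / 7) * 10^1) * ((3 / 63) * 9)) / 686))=120935421572 / 3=40311807190.67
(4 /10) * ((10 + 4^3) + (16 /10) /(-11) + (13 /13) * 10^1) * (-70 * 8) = -1033088 /55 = -18783.42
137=137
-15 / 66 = -5 / 22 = -0.23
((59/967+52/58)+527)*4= 59222056/28043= 2111.83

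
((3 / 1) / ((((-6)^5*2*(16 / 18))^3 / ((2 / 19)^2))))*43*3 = -0.00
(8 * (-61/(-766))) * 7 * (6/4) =6.69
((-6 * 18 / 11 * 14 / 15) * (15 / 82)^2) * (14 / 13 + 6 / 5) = -167832 / 240383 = -0.70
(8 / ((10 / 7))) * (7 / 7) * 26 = 728 / 5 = 145.60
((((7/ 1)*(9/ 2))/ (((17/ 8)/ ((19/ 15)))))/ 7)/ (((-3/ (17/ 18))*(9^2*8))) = -0.00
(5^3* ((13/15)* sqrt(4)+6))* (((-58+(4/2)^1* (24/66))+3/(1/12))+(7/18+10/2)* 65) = 94457350/297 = 318038.22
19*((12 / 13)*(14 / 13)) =3192 / 169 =18.89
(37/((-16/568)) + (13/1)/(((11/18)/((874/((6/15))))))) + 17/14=3477984/77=45168.62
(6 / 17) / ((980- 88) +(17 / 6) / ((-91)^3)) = 27128556 / 68562903575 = 0.00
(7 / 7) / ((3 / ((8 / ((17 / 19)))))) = 152 / 51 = 2.98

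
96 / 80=6 / 5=1.20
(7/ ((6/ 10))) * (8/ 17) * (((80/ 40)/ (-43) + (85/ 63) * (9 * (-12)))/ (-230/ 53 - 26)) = 11626610/ 440793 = 26.38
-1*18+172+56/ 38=155.47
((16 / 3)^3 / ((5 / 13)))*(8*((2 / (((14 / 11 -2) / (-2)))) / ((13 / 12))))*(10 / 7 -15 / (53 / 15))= -150667264 / 3339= -45123.47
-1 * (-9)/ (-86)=-9/ 86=-0.10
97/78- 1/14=1.17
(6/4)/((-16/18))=-27/16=-1.69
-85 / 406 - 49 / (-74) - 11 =-10.55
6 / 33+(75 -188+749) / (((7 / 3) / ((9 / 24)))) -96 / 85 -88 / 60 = 3919147 / 39270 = 99.80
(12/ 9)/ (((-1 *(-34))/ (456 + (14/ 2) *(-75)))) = -46/ 17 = -2.71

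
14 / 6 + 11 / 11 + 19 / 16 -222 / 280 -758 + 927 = 290183 / 1680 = 172.73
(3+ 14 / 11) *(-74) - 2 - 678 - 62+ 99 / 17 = -196791 / 187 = -1052.36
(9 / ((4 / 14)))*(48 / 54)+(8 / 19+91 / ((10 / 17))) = 34793 / 190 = 183.12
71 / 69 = 1.03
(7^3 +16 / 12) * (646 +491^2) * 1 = 249703991 / 3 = 83234663.67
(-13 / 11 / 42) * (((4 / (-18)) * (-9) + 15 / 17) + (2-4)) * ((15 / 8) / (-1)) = 975 / 20944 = 0.05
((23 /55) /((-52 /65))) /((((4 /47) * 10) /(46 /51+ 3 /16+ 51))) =-9189581 /287232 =-31.99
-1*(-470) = 470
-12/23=-0.52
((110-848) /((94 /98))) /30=-25.65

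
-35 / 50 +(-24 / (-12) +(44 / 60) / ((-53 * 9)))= 18581 / 14310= 1.30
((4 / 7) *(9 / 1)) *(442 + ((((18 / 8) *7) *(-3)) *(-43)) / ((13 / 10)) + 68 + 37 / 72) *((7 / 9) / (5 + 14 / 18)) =1940701 / 1352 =1435.43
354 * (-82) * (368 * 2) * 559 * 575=-6867119126400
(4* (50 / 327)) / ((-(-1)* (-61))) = -200 / 19947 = -0.01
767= 767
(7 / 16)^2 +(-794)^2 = 161391665 / 256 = 630436.19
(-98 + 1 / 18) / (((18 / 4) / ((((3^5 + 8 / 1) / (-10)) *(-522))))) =-12832877 / 45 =-285175.04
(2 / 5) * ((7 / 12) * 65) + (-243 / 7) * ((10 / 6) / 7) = 2029 / 294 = 6.90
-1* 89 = -89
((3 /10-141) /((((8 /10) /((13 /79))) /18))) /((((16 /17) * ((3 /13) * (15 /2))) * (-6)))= 1347437 /25280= 53.30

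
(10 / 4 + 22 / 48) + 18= 503 / 24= 20.96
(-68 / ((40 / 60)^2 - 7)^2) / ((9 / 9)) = -5508 / 3481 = -1.58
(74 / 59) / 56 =37 / 1652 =0.02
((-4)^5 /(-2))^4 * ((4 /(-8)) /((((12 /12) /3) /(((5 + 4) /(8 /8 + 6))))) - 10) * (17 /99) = -97547297226752 /693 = -140760890659.09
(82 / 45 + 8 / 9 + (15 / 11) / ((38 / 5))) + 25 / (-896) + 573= 4852725323 / 8426880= 575.86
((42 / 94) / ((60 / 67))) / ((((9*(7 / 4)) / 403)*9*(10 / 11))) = 297011 / 190350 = 1.56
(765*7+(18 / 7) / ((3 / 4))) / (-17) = -37509 / 119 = -315.20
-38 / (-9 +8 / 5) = 190 / 37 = 5.14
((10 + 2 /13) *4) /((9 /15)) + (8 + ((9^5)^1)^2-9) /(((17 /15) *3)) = 226641000960 /221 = 1025524891.22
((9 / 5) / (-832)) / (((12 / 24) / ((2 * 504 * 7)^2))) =-14002632 / 65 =-215425.11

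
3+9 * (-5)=-42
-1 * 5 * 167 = -835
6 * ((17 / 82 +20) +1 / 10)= 24978 / 205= 121.84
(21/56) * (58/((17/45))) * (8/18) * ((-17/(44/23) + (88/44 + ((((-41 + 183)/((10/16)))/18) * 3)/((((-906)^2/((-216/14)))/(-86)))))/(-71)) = 20850010491/8476408556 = 2.46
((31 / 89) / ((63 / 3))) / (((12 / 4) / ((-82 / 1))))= -2542 / 5607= -0.45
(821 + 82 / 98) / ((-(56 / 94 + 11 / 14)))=-594.90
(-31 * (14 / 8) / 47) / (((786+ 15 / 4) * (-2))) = 217 / 296946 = 0.00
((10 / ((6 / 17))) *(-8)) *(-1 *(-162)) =-36720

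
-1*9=-9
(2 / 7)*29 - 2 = 6.29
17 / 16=1.06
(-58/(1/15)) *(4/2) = -1740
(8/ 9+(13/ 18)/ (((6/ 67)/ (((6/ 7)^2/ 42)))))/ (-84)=-6359/ 518616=-0.01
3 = 3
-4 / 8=-0.50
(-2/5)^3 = -8/125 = -0.06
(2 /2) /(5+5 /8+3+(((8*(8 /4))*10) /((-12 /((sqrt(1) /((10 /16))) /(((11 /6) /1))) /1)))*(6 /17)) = 1496 /6759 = 0.22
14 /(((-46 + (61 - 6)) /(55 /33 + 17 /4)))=497 /54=9.20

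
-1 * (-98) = 98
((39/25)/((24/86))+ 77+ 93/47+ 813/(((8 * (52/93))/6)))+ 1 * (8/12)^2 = 2585690489/2199600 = 1175.53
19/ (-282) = -19/ 282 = -0.07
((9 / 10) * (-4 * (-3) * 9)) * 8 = 3888 / 5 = 777.60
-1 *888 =-888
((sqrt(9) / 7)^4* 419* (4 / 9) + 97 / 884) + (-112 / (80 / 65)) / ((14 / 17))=-220967329 / 2122484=-104.11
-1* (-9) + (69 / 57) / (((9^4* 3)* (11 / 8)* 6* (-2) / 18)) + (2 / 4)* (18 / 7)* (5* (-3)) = -98730572 / 9598743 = -10.29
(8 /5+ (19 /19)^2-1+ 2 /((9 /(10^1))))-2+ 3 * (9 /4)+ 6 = 2623 /180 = 14.57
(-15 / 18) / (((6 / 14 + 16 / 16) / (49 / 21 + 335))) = -1771 / 9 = -196.78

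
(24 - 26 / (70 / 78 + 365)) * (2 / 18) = 56911 / 21405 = 2.66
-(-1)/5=1/5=0.20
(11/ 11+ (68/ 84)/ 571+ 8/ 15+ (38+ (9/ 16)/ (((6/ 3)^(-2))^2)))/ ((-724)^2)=969967/ 10475657360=0.00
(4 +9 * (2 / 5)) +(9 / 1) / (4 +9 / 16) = 3494 / 365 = 9.57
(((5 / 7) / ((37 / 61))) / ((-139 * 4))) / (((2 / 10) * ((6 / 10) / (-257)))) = 1959625 / 432012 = 4.54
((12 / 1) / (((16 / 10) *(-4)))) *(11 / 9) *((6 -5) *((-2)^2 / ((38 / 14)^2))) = -2695 / 2166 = -1.24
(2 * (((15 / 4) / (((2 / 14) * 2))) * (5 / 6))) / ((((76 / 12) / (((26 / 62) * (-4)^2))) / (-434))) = -191100 / 19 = -10057.89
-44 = -44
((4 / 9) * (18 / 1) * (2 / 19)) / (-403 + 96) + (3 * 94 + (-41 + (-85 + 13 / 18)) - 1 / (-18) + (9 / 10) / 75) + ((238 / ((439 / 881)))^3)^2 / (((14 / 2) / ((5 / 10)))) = 79664282990729349740202903301620228001 / 93942392393803947104250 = 848012073790699.81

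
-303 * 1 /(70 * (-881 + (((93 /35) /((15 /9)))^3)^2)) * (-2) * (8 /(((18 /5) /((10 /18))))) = -2072152099609375 /167624230952742552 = -0.01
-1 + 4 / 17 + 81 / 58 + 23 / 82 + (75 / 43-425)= -367083637 / 869159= -422.34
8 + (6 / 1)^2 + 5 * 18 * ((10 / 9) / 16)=201 / 4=50.25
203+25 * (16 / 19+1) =4732 / 19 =249.05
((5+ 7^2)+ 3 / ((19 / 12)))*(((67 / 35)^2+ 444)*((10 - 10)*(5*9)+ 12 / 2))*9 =31449012372 / 23275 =1351192.80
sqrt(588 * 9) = 42 * sqrt(3) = 72.75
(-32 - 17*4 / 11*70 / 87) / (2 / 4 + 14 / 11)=-70768 / 3393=-20.86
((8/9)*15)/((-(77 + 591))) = -10/501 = -0.02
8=8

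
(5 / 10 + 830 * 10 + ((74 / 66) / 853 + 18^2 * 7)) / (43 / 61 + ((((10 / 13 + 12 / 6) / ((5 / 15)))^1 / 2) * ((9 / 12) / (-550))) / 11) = 259502920155050 / 17296176081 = 15003.49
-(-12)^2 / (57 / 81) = -3888 / 19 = -204.63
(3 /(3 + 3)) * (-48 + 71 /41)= -1897 /82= -23.13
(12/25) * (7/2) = 42/25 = 1.68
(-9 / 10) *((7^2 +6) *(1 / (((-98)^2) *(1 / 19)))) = -1881 / 19208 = -0.10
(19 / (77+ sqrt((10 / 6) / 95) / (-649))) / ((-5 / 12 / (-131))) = 4846083 *sqrt(57) / 177932676940+ 13803878428263 / 177932676940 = 77.58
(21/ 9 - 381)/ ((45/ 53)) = -60208/ 135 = -445.99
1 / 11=0.09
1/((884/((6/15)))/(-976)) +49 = 53657/1105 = 48.56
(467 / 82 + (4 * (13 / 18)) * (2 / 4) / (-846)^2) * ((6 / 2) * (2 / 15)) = 1504077707 / 660248010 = 2.28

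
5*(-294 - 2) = -1480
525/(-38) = -525/38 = -13.82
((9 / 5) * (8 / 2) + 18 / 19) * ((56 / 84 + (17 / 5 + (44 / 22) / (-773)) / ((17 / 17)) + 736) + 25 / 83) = 183829242552 / 30475525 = 6032.03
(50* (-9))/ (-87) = 150/ 29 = 5.17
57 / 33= 19 / 11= 1.73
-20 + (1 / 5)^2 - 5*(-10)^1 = 751 / 25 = 30.04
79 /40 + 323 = 12999 /40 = 324.98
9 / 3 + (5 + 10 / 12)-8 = 5 / 6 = 0.83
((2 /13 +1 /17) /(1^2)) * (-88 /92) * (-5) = 5170 /5083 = 1.02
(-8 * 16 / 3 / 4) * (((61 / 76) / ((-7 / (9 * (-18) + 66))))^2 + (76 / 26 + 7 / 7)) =-306826528 / 229957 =-1334.28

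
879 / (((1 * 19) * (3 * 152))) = 293 / 2888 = 0.10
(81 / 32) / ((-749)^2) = 81 / 17952032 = 0.00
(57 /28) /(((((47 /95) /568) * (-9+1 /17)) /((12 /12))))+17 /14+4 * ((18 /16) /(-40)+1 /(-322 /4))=-157600803 /605360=-260.34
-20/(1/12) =-240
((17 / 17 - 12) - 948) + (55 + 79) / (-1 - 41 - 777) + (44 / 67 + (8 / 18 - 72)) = -56522617 / 54873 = -1030.06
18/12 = 1.50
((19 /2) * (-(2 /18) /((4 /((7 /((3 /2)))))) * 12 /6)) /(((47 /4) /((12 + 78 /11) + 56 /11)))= -70756 /13959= -5.07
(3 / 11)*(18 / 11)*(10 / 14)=270 / 847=0.32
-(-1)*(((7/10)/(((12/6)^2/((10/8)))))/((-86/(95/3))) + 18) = 147943/8256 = 17.92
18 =18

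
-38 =-38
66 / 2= 33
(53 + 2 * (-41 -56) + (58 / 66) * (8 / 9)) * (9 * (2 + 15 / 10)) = -4416.89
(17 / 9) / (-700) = -17 / 6300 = -0.00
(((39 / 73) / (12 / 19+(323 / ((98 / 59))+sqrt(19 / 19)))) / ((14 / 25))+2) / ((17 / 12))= 4191164 / 2961537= 1.42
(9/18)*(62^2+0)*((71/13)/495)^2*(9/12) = 4844401/27606150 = 0.18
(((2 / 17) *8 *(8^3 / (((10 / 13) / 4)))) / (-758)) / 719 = -106496 / 23162585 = -0.00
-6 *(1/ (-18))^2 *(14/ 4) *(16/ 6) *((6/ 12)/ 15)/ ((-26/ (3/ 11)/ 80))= 56/ 11583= 0.00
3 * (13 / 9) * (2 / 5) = 26 / 15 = 1.73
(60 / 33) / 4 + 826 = 9091 / 11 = 826.45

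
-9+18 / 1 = 9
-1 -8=-9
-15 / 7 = -2.14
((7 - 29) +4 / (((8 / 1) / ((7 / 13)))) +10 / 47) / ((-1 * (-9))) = -8765 / 3666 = -2.39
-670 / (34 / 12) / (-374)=2010 / 3179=0.63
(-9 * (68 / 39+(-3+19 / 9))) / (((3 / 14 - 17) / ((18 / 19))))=5040 / 11609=0.43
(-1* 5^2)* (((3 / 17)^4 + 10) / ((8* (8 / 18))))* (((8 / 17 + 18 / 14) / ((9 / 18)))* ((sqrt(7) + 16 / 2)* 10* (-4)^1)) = 105181.72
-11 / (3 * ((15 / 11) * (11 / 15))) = -11 / 3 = -3.67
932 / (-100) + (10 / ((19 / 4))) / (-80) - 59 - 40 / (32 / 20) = -88679 / 950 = -93.35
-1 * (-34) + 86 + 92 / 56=1703 / 14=121.64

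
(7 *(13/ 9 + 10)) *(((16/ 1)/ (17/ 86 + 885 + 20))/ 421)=141728/ 42137469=0.00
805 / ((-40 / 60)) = -2415 / 2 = -1207.50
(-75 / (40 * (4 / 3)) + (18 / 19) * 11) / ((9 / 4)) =609 / 152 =4.01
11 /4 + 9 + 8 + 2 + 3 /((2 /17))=189 /4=47.25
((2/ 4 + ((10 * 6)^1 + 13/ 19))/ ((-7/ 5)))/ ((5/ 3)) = -6975/ 266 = -26.22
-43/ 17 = -2.53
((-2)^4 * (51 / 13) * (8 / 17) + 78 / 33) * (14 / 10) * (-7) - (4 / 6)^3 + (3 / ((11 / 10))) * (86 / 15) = -5739386 / 19305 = -297.30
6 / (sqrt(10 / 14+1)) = sqrt(21) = 4.58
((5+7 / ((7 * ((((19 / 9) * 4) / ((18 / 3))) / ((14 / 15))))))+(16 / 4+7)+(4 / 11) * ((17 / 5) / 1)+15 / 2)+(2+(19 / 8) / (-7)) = 316713 / 11704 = 27.06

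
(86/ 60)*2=43/ 15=2.87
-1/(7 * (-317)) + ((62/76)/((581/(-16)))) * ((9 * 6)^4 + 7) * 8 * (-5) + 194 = 26739750910319/3499363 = 7641319.55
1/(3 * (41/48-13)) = -16/583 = -0.03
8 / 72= 1 / 9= 0.11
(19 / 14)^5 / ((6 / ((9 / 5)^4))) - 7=709268513 / 672280000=1.06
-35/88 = -0.40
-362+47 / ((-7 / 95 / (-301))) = 191633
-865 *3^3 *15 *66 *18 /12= -34682175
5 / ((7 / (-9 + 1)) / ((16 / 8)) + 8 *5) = 80 / 633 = 0.13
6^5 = 7776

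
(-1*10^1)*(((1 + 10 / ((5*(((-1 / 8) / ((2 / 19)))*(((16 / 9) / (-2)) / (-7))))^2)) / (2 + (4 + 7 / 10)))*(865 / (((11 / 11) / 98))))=-56892537800 / 24187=-2352194.89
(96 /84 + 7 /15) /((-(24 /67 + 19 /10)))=-22646 /31773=-0.71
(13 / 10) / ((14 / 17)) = 221 / 140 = 1.58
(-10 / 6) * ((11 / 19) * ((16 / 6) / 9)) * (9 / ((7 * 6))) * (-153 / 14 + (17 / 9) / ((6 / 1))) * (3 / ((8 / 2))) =110330 / 226233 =0.49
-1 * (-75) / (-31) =-75 / 31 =-2.42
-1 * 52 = -52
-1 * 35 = -35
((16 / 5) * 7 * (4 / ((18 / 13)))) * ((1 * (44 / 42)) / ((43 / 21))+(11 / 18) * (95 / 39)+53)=185946544 / 52245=3559.13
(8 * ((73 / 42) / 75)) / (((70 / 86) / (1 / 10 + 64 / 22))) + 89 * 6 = 1621099268 / 3031875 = 534.69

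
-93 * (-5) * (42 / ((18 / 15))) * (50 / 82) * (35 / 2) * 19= 270571875 / 82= 3299657.01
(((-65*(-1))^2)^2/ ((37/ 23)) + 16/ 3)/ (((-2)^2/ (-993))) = -2754666353.56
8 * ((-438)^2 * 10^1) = 15347520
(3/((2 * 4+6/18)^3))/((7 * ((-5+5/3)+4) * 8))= 243/1750000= 0.00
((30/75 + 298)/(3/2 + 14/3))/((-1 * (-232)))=1119/5365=0.21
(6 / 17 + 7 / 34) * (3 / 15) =0.11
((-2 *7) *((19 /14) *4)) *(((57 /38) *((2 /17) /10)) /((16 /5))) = -57 /136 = -0.42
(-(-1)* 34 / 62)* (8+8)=272 / 31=8.77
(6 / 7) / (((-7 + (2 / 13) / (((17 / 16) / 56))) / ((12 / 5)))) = 15912 / 8575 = 1.86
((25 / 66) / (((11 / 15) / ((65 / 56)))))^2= 66015625 / 183656704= 0.36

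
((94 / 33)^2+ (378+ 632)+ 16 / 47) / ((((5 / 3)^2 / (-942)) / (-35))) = 343729038324 / 28435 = 12088237.68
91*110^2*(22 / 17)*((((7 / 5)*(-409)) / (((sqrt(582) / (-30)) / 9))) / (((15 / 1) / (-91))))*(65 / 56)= -4395302436525*sqrt(582) / 1649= -64302757988.10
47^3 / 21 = 103823 / 21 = 4943.95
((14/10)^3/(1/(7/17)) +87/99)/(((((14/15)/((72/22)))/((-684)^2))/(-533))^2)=8513862020874967004411904/5543615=1535796050208206559.15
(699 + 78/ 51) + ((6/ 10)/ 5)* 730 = 66991/ 85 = 788.13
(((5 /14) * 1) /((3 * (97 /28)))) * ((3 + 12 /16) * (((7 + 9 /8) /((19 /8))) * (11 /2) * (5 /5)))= 2.42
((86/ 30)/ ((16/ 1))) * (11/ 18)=473/ 4320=0.11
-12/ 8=-3/ 2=-1.50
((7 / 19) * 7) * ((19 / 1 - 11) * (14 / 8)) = 686 / 19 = 36.11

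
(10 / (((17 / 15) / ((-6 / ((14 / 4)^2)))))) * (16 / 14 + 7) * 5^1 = -1026000 / 5831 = -175.96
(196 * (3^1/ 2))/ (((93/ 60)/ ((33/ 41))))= 194040/ 1271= 152.67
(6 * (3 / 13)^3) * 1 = 162 / 2197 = 0.07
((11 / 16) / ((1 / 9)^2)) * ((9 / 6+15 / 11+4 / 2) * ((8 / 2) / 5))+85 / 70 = 217.89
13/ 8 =1.62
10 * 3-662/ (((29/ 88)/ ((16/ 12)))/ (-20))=4663090/ 87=53598.74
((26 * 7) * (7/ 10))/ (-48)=-637/ 240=-2.65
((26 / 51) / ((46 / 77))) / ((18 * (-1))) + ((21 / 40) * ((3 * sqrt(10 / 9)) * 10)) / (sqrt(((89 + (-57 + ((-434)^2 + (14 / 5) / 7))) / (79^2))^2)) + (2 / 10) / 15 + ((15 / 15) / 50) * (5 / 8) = -91111 / 4222800 + 655305 * sqrt(10) / 3767768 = 0.53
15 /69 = 0.22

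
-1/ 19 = -0.05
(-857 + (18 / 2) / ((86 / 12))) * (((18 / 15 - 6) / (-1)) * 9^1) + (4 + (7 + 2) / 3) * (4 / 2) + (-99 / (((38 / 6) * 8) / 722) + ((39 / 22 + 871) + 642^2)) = 3544395927 / 9460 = 374671.87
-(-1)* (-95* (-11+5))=570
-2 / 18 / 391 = -1 / 3519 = -0.00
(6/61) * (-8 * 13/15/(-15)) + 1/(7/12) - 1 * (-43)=1433431/32025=44.76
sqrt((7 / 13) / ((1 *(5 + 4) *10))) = sqrt(910) / 390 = 0.08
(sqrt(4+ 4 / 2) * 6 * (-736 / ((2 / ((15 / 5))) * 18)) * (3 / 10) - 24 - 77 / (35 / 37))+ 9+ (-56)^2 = 15198 / 5 - 552 * sqrt(6) / 5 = 2769.18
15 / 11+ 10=125 / 11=11.36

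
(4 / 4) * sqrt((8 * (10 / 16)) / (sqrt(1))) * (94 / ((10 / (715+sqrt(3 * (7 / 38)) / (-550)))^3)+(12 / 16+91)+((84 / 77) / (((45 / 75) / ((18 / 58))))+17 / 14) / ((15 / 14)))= -828590923875987 * sqrt(3990) / 120122750000000+312379627541048891 * sqrt(5) / 9091500000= 76829799.34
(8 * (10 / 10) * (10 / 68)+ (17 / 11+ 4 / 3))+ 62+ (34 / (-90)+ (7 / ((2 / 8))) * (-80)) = -18296924 / 8415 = -2174.32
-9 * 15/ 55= -27/ 11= -2.45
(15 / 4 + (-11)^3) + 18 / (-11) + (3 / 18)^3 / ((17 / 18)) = -1491005 / 1122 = -1328.88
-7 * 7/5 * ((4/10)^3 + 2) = -12642/625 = -20.23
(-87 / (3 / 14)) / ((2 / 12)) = -2436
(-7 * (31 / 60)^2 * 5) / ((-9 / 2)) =6727 / 3240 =2.08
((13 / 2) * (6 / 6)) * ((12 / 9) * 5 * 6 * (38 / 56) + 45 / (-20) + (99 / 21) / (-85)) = 768469 / 4760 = 161.44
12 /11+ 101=1123 /11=102.09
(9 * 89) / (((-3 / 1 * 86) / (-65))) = 17355 / 86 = 201.80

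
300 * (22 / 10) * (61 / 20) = 2013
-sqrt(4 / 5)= -2*sqrt(5) / 5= -0.89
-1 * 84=-84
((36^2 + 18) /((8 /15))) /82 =9855 /328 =30.05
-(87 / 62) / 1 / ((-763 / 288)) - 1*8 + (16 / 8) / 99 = -17445598 / 2341647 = -7.45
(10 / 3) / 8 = 5 / 12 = 0.42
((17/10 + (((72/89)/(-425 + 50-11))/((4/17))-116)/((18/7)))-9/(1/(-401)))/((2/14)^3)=945332949134/772965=1222995.80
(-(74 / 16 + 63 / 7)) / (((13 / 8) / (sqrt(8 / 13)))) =-218 * sqrt(26) / 169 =-6.58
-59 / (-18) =59 / 18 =3.28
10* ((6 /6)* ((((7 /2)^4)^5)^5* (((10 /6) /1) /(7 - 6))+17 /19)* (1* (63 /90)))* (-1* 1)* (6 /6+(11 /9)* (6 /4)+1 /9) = -113999124581724595404942110621937141498662126745393522279900357961818494000622650823654541 /1300609515834163365935617488715776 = -87650538608130763285638400000000000000000000000000000000.00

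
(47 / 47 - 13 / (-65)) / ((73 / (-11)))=-66 / 365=-0.18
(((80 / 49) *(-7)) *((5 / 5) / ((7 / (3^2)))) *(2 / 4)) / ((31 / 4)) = -1440 / 1519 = -0.95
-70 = -70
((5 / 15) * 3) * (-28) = -28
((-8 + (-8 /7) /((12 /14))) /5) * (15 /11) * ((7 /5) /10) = -98 /275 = -0.36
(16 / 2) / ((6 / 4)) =16 / 3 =5.33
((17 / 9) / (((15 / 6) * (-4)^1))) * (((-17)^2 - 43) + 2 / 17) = -46.49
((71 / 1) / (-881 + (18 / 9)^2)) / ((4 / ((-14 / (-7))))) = -71 / 1754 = -0.04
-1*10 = -10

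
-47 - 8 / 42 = -991 / 21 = -47.19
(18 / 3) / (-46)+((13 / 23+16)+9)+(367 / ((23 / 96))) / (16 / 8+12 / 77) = 1404987 / 1909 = 735.98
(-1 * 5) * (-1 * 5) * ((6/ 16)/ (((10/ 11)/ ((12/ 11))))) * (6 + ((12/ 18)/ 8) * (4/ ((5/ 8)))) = 147/ 2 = 73.50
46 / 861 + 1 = 907 / 861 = 1.05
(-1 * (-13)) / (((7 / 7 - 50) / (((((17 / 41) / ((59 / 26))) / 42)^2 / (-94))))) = 634933 / 11885959875006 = 0.00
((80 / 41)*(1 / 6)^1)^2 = 1600 / 15129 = 0.11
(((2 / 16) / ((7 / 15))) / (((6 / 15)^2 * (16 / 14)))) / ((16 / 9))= 0.82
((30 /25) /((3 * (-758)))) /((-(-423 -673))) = -1 /2076920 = -0.00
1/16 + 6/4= 25/16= 1.56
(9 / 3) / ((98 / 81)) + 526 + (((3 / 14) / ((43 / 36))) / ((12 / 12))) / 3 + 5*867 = 20494955 / 4214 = 4863.54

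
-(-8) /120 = 1 /15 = 0.07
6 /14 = 3 /7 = 0.43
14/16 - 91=-90.12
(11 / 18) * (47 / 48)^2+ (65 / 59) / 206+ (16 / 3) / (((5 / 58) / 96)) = 7484889679739 / 1260126720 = 5939.79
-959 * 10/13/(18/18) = -9590/13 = -737.69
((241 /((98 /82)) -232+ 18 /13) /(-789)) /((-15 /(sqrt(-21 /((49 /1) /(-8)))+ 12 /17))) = -36898 * sqrt(42) /52772265 -73796 /42720405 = -0.01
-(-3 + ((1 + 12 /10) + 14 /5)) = -2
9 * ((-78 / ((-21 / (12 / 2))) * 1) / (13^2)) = 108 / 91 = 1.19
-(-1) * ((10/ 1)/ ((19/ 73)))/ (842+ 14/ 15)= 5475/ 120118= 0.05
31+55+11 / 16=1387 / 16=86.69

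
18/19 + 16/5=394/95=4.15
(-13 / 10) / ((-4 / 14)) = 91 / 20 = 4.55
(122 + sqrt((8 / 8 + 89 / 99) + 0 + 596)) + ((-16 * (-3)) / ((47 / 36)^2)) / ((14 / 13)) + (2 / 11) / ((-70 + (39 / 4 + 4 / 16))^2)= 14 * sqrt(3322) / 33 + 45358607863 / 306167400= 172.60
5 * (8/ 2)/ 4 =5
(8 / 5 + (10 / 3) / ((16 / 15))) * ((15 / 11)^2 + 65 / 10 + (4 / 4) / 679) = 37094193 / 938960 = 39.51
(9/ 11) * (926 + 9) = 765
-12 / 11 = -1.09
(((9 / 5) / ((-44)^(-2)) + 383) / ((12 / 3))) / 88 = 19339 / 1760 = 10.99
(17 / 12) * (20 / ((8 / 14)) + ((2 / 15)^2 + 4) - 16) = 88043 / 2700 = 32.61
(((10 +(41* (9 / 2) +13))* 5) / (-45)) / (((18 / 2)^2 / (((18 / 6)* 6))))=-415 / 81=-5.12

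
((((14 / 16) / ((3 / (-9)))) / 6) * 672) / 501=-98 / 167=-0.59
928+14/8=3719/4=929.75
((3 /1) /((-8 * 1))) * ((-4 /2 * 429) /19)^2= -764.71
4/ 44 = 1/ 11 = 0.09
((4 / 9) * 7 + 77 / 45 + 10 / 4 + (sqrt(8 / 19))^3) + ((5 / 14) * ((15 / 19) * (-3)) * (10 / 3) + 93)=16 * sqrt(38) / 361 + 1167107 / 11970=97.78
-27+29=2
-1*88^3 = -681472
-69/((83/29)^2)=-58029/6889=-8.42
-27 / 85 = -0.32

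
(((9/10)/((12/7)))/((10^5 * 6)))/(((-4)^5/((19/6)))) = -133/49152000000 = -0.00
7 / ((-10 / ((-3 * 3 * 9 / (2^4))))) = 567 / 160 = 3.54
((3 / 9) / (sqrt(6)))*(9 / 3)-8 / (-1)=sqrt(6) / 6 + 8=8.41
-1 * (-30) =30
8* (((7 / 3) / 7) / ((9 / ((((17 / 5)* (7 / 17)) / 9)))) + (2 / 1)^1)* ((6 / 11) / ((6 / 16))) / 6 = 155968 / 40095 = 3.89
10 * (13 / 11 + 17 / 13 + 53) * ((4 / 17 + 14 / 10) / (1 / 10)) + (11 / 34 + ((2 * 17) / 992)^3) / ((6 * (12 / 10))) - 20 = 96690352993759115 / 10679046782976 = 9054.21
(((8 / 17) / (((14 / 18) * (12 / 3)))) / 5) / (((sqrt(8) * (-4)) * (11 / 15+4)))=-27 * sqrt(2) / 67592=-0.00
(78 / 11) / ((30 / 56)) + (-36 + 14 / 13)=-15506 / 715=-21.69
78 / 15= 26 / 5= 5.20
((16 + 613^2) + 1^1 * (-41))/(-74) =-187872/37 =-5077.62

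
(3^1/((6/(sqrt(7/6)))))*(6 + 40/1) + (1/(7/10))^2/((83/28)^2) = 1600/6889 + 23*sqrt(42)/6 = 25.08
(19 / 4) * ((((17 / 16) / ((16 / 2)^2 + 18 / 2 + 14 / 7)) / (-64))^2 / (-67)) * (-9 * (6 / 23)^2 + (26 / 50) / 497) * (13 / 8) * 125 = 286875642209 / 664950439673856000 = 0.00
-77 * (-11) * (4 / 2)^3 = 6776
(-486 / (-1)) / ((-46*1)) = -243 / 23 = -10.57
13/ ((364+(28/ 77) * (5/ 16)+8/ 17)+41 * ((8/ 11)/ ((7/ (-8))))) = 6188/ 157321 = 0.04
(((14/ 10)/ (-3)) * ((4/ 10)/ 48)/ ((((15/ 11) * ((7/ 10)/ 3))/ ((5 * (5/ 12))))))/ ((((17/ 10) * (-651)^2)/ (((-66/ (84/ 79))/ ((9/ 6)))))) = 47795/ 32680142712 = 0.00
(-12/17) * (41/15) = -164/85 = -1.93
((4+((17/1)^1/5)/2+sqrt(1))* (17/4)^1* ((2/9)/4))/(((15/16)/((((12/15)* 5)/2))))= 2278/675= 3.37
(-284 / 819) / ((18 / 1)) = -142 / 7371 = -0.02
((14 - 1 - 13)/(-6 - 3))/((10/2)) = 0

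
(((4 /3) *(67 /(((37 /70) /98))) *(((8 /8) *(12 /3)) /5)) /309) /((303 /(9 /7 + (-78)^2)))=994460096 /1154733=861.20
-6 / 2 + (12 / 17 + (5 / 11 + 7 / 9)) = -1787 / 1683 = -1.06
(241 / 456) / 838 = 241 / 382128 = 0.00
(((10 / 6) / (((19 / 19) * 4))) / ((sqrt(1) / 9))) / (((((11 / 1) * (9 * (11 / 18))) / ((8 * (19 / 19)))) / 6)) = 360 / 121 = 2.98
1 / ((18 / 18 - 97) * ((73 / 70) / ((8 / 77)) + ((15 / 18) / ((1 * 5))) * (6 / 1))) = -5 / 5298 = -0.00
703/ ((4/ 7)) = 4921/ 4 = 1230.25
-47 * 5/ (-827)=0.28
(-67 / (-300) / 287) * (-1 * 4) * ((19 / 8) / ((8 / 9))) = -3819 / 459200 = -0.01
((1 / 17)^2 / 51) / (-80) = -1 / 1179120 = -0.00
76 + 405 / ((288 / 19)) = 3287 / 32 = 102.72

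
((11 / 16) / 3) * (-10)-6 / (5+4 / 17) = -7343 / 2136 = -3.44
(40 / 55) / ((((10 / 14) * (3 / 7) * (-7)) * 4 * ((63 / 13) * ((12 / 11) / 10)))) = -13 / 81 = -0.16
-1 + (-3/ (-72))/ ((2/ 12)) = -0.75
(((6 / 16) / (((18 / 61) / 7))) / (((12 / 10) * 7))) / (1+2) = 305 / 864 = 0.35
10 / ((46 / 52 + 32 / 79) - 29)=-20540 / 56917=-0.36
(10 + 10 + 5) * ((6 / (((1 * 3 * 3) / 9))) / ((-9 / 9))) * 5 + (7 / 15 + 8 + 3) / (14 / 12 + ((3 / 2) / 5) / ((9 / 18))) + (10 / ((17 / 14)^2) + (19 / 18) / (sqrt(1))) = -202829149 / 275706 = -735.67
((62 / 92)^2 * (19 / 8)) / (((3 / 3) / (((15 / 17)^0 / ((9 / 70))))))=639065 / 76176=8.39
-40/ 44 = -0.91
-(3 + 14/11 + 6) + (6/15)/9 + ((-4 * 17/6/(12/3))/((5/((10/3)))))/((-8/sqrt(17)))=-5063/495 + 17 * sqrt(17)/72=-9.25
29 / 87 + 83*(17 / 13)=4246 / 39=108.87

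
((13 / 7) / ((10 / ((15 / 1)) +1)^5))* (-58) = -183222 / 21875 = -8.38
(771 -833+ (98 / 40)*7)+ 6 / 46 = -20571 / 460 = -44.72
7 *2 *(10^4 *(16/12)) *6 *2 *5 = 11200000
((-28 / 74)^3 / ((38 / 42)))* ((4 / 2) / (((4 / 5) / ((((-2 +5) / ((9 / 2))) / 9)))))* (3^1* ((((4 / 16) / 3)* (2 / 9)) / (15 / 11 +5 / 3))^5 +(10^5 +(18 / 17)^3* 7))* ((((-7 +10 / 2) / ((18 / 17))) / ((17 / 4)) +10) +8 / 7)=-357724052086850034500634690733 / 30153785419039572000000000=-11863.32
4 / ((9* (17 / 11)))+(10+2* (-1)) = 1268 / 153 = 8.29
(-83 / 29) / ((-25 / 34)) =3.89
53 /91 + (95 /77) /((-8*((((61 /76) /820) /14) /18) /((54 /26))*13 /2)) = -10070138081 /793793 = -12686.10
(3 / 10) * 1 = 3 / 10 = 0.30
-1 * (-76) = 76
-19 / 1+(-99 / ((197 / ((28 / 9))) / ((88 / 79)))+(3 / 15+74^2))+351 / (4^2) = 5477.40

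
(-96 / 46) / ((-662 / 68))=1632 / 7613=0.21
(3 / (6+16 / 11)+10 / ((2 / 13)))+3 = 68.40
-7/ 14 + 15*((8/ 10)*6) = 143/ 2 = 71.50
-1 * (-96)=96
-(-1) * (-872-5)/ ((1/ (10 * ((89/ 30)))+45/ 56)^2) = -21784904512/ 17413929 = -1251.00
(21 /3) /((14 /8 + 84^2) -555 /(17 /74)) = 476 /315647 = 0.00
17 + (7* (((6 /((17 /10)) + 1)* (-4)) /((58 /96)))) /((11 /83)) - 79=-811430 /493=-1645.90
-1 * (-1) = 1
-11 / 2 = -5.50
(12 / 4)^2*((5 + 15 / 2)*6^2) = 4050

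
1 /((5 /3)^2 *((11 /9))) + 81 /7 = 22842 /1925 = 11.87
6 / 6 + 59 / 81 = 140 / 81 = 1.73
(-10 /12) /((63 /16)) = -40 /189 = -0.21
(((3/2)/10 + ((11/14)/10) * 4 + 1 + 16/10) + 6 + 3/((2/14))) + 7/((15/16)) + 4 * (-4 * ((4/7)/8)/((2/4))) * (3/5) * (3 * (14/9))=2615/84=31.13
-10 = -10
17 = 17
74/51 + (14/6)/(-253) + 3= 19104/4301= 4.44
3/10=0.30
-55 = -55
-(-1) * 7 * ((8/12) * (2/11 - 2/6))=-70/99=-0.71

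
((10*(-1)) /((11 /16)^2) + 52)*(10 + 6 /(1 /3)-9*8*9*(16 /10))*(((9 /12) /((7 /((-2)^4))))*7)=-225890496 /605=-373372.72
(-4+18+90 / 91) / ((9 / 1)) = 1364 / 819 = 1.67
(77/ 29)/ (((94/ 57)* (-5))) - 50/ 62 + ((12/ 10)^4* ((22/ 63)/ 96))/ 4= -833021401/ 739427500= -1.13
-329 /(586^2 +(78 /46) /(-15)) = -37835 /39490527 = -0.00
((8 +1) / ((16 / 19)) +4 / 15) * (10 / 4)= 2629 / 96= 27.39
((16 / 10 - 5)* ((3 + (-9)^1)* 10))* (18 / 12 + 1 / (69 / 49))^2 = 1581425 / 1587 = 996.49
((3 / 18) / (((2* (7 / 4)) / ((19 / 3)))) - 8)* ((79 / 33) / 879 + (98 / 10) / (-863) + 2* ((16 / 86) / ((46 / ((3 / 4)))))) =30805428004 / 1559733685587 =0.02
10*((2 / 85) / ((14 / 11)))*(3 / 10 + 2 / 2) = 143 / 595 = 0.24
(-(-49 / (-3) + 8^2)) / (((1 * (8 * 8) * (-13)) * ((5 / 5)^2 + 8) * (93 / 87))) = 6989 / 696384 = 0.01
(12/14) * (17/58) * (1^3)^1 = 51/203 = 0.25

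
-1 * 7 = -7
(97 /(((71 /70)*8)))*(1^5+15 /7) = 5335 /142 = 37.57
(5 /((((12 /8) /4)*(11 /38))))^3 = 3511808000 /35937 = 97721.23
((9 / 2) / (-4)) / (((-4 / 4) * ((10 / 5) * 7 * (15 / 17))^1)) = 0.09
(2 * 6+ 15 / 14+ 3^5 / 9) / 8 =561 / 112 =5.01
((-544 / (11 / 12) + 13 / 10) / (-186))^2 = 4242828769 / 418611600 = 10.14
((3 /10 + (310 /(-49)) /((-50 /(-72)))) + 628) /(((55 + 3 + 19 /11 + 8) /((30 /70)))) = 10012299 /2555350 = 3.92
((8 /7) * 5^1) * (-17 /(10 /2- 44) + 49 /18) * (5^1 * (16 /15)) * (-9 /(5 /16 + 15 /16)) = -189184 /273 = -692.98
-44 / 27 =-1.63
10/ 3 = 3.33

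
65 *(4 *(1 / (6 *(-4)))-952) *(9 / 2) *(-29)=32307015 / 4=8076753.75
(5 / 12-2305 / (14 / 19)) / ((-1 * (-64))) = -262735 / 5376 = -48.87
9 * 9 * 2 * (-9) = -1458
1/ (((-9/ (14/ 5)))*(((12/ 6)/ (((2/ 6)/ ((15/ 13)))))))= -91/ 2025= -0.04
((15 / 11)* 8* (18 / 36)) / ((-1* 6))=-10 / 11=-0.91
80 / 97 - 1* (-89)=8713 / 97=89.82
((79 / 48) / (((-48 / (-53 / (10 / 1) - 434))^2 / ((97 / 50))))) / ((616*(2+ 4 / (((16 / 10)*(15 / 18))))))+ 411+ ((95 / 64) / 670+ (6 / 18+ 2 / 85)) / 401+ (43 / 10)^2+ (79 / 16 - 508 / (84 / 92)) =-13542413430224740901 / 111125694873600000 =-121.87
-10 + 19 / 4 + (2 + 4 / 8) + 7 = 4.25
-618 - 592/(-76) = -11594/19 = -610.21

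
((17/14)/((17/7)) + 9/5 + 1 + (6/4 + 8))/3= 64/15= 4.27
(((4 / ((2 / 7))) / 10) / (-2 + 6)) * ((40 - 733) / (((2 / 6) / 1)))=-14553 / 20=-727.65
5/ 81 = 0.06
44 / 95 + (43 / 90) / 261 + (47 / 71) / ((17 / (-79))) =-1406661527 / 538696170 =-2.61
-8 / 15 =-0.53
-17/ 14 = -1.21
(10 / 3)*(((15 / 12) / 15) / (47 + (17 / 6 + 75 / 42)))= 35 / 6504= 0.01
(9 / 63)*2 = 2 / 7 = 0.29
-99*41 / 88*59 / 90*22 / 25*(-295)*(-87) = -136583997 / 200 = -682919.98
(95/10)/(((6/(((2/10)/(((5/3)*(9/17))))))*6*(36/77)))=24871/194400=0.13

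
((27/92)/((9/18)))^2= 729/2116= 0.34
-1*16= -16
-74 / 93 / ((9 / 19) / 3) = -1406 / 279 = -5.04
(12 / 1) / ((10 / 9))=54 / 5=10.80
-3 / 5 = -0.60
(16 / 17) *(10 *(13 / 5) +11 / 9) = 3920 / 153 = 25.62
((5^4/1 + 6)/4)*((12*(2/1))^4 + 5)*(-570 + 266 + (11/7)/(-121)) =-4900763361699/308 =-15911569356.17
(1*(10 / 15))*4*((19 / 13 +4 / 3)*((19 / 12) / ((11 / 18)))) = 8284 / 429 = 19.31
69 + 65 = 134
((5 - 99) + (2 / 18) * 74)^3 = -460099648 / 729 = -631138.06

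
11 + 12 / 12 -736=-724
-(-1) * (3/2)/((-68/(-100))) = 75/34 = 2.21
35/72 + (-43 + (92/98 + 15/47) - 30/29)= -42.29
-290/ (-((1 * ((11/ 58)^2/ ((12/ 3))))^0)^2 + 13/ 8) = -464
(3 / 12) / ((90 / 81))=9 / 40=0.22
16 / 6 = 8 / 3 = 2.67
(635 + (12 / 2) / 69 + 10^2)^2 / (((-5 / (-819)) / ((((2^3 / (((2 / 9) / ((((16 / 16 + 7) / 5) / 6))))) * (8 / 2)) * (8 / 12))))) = 29965875907968 / 13225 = 2265850730.28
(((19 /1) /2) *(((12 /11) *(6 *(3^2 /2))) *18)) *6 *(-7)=-2326968 /11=-211542.55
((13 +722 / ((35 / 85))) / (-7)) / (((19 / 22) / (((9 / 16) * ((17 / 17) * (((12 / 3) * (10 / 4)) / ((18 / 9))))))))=-821.79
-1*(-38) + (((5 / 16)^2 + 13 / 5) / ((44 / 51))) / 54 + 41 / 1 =26715247 / 337920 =79.06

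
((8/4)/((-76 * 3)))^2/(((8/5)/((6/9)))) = 0.00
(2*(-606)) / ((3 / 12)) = -4848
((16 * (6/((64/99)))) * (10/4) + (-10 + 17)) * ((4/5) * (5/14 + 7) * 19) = 2960941/70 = 42299.16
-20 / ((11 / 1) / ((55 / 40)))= -5 / 2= -2.50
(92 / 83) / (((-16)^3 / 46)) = -529 / 42496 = -0.01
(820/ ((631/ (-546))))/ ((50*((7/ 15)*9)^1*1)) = -2132/ 631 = -3.38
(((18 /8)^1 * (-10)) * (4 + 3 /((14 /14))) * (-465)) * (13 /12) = 634725 /8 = 79340.62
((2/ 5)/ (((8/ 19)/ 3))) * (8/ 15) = 38/ 25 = 1.52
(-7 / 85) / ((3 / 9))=-21 / 85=-0.25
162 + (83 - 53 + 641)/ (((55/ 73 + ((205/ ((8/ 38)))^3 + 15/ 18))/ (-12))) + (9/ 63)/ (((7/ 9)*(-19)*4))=7807009109643712467/ 48192135793607260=162.00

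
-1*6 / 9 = -2 / 3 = -0.67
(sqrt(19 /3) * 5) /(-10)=-sqrt(57) /6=-1.26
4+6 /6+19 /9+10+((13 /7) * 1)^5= 5929915 /151263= 39.20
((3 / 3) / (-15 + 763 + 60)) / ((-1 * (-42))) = 1 / 33936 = 0.00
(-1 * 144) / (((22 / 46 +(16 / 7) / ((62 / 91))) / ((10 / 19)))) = -19.77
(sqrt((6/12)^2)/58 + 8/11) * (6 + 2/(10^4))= 28170939/6380000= 4.42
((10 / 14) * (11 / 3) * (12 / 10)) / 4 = 11 / 14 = 0.79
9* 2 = 18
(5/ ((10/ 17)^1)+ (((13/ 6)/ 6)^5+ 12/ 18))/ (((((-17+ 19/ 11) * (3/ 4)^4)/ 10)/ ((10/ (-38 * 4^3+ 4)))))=21789608225/ 278713169568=0.08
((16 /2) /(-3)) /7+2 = 1.62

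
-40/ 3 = -13.33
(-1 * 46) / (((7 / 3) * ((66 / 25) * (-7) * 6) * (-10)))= -115 / 6468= -0.02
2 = 2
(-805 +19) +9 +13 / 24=-18635 / 24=-776.46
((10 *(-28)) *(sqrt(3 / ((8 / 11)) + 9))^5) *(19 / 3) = -1106722.29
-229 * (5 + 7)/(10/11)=-15114/5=-3022.80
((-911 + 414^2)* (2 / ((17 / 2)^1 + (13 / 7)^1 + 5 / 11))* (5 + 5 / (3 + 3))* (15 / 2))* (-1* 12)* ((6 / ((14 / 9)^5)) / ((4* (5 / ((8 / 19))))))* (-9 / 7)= 142375701105 / 482258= 295227.25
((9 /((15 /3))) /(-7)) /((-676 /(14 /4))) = 9 /6760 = 0.00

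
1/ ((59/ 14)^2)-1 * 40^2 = -5569404/ 3481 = -1599.94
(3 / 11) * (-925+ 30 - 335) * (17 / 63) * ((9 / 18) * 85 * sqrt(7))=-296225 * sqrt(7) / 77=-10178.41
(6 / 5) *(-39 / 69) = -78 / 115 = -0.68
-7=-7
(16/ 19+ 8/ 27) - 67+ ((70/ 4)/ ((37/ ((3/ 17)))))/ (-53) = -2252768303/ 34203762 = -65.86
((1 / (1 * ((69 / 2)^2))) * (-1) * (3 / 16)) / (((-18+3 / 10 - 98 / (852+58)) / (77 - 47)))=0.00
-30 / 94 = -15 / 47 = -0.32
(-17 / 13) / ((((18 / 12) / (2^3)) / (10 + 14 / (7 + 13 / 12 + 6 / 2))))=-58208 / 741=-78.55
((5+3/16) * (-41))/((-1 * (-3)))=-3403/48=-70.90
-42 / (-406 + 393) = 42 / 13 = 3.23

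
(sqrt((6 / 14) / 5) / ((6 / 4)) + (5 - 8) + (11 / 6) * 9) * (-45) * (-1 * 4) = 24 * sqrt(105) / 7 + 2430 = 2465.13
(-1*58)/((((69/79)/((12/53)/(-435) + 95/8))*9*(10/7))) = -17552773/286200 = -61.33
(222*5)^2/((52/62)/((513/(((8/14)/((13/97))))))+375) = 137158604100/41746151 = 3285.54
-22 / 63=-0.35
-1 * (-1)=1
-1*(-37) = 37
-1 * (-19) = 19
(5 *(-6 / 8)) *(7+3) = -75 / 2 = -37.50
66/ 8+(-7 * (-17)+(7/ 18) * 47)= 5239/ 36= 145.53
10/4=5/2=2.50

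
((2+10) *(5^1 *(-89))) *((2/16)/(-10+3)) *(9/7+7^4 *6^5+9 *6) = 174473311365/98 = 1780339911.89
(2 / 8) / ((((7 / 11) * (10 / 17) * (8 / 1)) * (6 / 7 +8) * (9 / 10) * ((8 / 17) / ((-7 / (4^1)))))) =-22253 / 571392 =-0.04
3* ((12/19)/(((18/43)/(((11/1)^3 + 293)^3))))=368346481664/19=19386656929.68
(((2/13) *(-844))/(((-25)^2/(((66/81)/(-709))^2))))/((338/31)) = -12663376/503187765283125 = -0.00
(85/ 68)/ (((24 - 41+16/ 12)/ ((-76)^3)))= 1646160/ 47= 35024.68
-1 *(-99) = 99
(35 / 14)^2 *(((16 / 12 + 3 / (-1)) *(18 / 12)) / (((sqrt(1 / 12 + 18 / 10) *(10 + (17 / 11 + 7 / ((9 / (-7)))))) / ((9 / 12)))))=-37125 *sqrt(1695) / 1092032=-1.40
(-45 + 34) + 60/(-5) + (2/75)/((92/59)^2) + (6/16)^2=-58016677/2539200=-22.85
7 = 7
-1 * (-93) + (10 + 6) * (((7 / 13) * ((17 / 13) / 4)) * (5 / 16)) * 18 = 36789 / 338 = 108.84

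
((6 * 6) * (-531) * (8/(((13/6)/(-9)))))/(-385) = -8258112/5005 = -1649.97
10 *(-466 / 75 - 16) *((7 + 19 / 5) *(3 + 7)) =-119952 / 5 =-23990.40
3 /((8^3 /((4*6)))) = 0.14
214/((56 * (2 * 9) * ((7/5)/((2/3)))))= 535/5292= 0.10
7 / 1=7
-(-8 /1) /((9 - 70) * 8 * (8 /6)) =-3 /244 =-0.01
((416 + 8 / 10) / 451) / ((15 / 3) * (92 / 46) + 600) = 0.00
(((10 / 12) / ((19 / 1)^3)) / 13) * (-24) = -20 / 89167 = -0.00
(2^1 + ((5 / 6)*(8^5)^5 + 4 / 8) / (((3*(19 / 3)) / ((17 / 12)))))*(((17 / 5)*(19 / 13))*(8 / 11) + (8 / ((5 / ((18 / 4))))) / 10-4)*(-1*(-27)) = 5751275692157283512861075997 / 271700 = 21167742702087903985502.67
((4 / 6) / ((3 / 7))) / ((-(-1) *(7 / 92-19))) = -1288 / 15669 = -0.08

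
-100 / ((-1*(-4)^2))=25 / 4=6.25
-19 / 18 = -1.06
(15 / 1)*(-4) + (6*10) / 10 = -54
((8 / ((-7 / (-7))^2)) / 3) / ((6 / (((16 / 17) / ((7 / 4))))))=256 / 1071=0.24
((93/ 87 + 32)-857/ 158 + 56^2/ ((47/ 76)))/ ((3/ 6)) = 10197.25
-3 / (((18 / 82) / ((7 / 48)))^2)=-82369 / 62208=-1.32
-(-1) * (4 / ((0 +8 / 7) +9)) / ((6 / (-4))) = -56 / 213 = -0.26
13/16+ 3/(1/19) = 925/16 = 57.81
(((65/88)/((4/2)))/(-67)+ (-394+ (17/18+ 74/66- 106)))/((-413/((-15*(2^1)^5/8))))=-264226805/3652572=-72.34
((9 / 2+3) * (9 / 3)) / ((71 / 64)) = 1440 / 71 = 20.28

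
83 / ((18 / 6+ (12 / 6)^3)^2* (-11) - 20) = -83 / 1351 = -0.06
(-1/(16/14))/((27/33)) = -77/72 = -1.07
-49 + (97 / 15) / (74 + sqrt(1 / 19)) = -48.91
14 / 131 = 0.11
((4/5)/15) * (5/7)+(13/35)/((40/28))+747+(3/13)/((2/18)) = 10228969/13650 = 749.38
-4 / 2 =-2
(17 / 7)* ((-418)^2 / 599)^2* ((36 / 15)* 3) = 18683427419712 / 12558035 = 1487766.79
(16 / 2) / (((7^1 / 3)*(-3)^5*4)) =-2 / 567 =-0.00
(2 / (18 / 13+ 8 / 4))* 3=39 / 22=1.77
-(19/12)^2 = -361/144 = -2.51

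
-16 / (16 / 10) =-10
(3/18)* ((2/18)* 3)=1/18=0.06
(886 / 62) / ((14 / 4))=886 / 217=4.08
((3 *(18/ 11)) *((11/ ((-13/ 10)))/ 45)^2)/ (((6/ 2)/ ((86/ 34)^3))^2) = 556279948312/ 110139727347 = 5.05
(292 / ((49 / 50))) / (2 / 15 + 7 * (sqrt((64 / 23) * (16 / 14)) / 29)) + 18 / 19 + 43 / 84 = -479946002129 / 2036175204 + 381060000 * sqrt(322) / 8930593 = 529.96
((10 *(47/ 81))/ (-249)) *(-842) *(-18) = -791480/ 2241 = -353.18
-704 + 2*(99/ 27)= -2090/ 3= -696.67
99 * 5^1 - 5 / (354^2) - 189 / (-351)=807285607 / 1629108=495.54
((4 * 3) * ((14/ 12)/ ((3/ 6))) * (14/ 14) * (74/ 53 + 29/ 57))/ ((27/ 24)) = 47.41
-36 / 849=-12 / 283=-0.04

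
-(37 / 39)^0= -1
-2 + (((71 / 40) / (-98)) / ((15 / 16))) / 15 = -110321 / 55125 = -2.00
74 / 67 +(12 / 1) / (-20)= 0.50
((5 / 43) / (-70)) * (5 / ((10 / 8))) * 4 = -8 / 301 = -0.03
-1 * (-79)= 79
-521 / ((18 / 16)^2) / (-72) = 4168 / 729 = 5.72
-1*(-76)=76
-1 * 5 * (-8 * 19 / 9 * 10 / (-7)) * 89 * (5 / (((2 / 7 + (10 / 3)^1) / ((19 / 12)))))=-23486.11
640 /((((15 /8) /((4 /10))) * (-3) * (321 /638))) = -1306624 /14445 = -90.46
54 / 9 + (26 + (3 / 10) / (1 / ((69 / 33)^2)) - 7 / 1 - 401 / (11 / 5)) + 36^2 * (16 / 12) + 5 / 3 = 5712551 / 3630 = 1573.71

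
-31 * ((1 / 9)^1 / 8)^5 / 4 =-31 / 7739670528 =-0.00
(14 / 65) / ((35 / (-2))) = -0.01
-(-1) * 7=7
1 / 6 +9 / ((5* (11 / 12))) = 703 / 330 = 2.13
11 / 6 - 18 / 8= -5 / 12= -0.42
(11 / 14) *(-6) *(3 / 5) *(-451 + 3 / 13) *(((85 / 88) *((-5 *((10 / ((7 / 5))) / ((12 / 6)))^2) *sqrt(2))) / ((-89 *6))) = 233484375 *sqrt(2) / 1587404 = 208.01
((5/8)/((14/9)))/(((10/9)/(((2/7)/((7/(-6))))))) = -243/2744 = -0.09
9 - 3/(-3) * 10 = 19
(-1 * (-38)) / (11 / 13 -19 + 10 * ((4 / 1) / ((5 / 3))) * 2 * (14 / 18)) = 741 / 374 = 1.98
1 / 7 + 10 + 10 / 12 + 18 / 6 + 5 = 797 / 42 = 18.98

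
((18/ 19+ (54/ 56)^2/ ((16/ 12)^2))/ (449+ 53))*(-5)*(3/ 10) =-1051353/ 239289344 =-0.00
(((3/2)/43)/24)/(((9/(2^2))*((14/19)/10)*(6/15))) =475/21672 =0.02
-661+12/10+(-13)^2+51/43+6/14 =-489.19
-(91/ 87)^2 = -8281/ 7569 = -1.09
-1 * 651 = -651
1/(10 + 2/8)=4/41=0.10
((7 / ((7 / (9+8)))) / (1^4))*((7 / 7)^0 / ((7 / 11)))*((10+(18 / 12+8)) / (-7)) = -74.42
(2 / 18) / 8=0.01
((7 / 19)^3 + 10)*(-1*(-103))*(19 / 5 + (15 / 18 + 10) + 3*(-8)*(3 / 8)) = 1199916731 / 205770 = 5831.35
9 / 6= 3 / 2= 1.50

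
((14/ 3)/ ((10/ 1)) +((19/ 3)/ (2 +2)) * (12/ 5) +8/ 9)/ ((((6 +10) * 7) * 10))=29/ 6300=0.00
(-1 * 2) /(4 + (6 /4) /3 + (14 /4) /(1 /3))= -2 /15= -0.13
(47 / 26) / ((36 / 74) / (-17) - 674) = -29563 / 11023064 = -0.00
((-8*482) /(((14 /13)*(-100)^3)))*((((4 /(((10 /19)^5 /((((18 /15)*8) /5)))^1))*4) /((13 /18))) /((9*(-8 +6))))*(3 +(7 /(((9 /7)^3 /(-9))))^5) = 47615219497617742065029482 /9931433433837890625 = 4794395.47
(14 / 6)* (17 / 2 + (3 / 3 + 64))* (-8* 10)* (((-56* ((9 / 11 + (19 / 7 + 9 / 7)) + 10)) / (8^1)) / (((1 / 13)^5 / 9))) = 4755611204476.36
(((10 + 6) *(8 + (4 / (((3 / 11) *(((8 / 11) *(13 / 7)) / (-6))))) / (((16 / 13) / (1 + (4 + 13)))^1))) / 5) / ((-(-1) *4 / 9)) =-6803.10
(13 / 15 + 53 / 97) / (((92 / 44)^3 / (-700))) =-383115040 / 3540597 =-108.21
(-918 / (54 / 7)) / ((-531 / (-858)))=-34034 / 177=-192.28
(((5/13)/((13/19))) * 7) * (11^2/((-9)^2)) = 80465/13689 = 5.88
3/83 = 0.04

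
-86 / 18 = -43 / 9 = -4.78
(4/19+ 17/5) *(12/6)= 686/95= 7.22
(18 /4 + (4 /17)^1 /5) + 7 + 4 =2643 /170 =15.55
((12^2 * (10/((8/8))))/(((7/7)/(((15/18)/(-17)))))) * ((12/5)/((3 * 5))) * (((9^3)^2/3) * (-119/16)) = 14880348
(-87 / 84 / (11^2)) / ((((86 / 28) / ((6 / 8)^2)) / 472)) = -15399 / 20812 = -0.74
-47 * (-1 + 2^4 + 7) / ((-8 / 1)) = 129.25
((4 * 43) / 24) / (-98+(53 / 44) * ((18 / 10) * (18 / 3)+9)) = -430 / 4449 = -0.10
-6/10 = -3/5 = -0.60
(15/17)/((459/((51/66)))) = 5/3366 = 0.00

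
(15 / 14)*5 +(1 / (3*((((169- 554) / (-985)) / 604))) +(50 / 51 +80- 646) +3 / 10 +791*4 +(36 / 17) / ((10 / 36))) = 61405726 / 19635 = 3127.36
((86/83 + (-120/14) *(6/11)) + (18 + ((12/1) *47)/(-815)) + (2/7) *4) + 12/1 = 139652916/5208665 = 26.81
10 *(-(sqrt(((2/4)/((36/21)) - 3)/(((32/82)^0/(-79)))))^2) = -25675/12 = -2139.58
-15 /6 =-5 /2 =-2.50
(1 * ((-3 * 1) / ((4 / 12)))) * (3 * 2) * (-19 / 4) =513 / 2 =256.50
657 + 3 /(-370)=243087 /370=656.99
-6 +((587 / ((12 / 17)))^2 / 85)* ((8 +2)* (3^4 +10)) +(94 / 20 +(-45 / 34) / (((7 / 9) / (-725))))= 317216501393 / 42840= 7404680.24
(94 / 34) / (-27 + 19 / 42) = -1974 / 18955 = -0.10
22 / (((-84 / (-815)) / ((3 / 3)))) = 8965 / 42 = 213.45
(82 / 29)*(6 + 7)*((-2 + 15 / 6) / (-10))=-533 / 290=-1.84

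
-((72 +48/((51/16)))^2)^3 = -10509215371264000000/24137569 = -435388309869.32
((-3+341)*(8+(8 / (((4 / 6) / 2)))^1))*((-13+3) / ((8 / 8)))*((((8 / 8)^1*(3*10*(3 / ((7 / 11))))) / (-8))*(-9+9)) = 0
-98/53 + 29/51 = -3461/2703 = -1.28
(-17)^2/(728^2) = 289/529984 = 0.00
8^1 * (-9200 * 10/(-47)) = 736000/47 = 15659.57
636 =636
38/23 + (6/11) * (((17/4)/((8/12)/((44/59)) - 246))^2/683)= 13584083111891/8221943846522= 1.65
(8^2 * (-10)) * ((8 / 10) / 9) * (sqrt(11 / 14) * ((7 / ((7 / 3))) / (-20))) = 7.56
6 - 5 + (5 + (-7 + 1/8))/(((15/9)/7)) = -55/8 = -6.88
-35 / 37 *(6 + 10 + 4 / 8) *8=-4620 / 37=-124.86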